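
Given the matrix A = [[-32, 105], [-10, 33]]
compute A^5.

[[-1682, 5775], [-550, 1893]]

tr A = 1 and det A = -6, so the characteristic polynomial is λ² − (1)λ + (-6) with roots -2 and 3.
Eigenvectors give P = [[7, -3], [2, -1]] with P⁻¹ = [[1, -3], [2, -7]], and A = P·diag(-2, 3)·P⁻¹.
Then A^5 = P·diag(-32, 243)·P⁻¹ = [[-224, -729], [-64, -243]] · [[1, -3], [2, -7]] = [[-1682, 5775], [-550, 1893]].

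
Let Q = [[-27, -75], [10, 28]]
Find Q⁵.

tr Q = 1 and det Q = -6, so the characteristic polynomial is λ² − (1)λ + (-6) with roots 3 and -2.
Eigenvectors give P = [[-5, -3], [2, 1]] with P⁻¹ = [[1, 3], [-2, -5]], and Q = P·diag(3, -2)·P⁻¹.
Then Q⁵ = P·diag(243, -32)·P⁻¹ = [[-1215, 96], [486, -32]] · [[1, 3], [-2, -5]] = [[-1407, -4125], [550, 1618]].

[[-1407, -4125], [550, 1618]]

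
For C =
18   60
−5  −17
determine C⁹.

tr C = 1 and det C = −6, so the characteristic polynomial is λ² − (1)λ + (−6) with roots 3 and −2.
Eigenvectors give P = [[4, −3], [−1, 1]] with P⁻¹ = [[1, 3], [1, 4]], and C = P·diag(3, −2)·P⁻¹.
Then C⁹ = P·diag(19683, −512)·P⁻¹ = [[78732, 1536], [−19683, −512]] · [[1, 3], [1, 4]] = [[80268, 242340], [−20195, −61097]].

[[80268, 242340], [−20195, −61097]]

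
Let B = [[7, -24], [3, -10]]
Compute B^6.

tr B = -3 and det B = 2, so the characteristic polynomial is λ² − (-3)λ + (2) with roots -1 and -2.
Eigenvectors give P = [[3, -8], [1, -3]] with P⁻¹ = [[3, -8], [1, -3]], and B = P·diag(-1, -2)·P⁻¹.
Then B^6 = P·diag(1, 64)·P⁻¹ = [[3, -512], [1, -192]] · [[3, -8], [1, -3]] = [[-503, 1512], [-189, 568]].

[[-503, 1512], [-189, 568]]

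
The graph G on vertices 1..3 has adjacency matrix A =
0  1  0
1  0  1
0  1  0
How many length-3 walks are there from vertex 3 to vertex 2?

2

The number of length-3 walks from vertex 3 to vertex 2 is entry (3,2) of A³, where A is the adjacency matrix.
A² = [[1, 0, 1], [0, 2, 0], [1, 0, 1]]
A³ = [[0, 2, 0], [2, 0, 2], [0, 2, 0]]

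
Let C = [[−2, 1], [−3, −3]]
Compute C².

[[1, −5], [15, 6]]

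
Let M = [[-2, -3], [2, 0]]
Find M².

[[-2, 6], [-4, -6]]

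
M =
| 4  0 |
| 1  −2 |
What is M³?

M² = [[16, 0], [2, 4]]
M³ = [[64, 0], [12, −8]]

[[64, 0], [12, −8]]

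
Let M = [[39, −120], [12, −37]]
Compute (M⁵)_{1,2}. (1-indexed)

tr M = 2 and det M = −3, so the characteristic polynomial is λ² − (2)λ + (−3) with roots −1 and 3.
Eigenvectors give P = [[3, 10], [1, 3]] with P⁻¹ = [[−3, 10], [1, −3]], and M = P·diag(−1, 3)·P⁻¹.
Then M⁵ = P·diag(−1, 243)·P⁻¹ = [[−3, 2430], [−1, 729]] · [[−3, 10], [1, −3]] = [[2439, −7320], [732, −2197]].

−7320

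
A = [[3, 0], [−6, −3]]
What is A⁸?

tr A = 0 and det A = −9, so the characteristic polynomial is λ² − (0)λ + (−9) with roots 3 and −3.
Eigenvectors give P = [[−1, 0], [1, 1]] with P⁻¹ = [[−1, 0], [1, 1]], and A = P·diag(3, −3)·P⁻¹.
Then A⁸ = P·diag(6561, 6561)·P⁻¹ = [[−6561, 0], [6561, 6561]] · [[−1, 0], [1, 1]] = [[6561, 0], [0, 6561]].

[[6561, 0], [0, 6561]]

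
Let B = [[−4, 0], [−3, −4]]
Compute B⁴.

[[256, 0], [768, 256]]

B² = [[16, 0], [24, 16]]
B³ = [[−64, 0], [−144, −64]]
B⁴ = [[256, 0], [768, 256]]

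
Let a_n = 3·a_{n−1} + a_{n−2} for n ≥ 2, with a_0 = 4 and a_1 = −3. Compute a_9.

With companion matrix C = [[3, 1], [1, 0]], [a_n, a_{n−1}]ᵀ = C·[a_{n−1}, a_{n−2}]ᵀ, so [a_9, a_8]ᵀ = C⁸·[a_1, a_0]ᵀ.
C⁸ = [[12970, 3927], [3927, 1189]], giving [a_9, a_8]ᵀ = [[−23202], [−7025]].

−23202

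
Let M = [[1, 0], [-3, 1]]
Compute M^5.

[[1, 0], [-15, 1]]

M = I + N where N = [[0, 0], [-3, 0]] is strictly lower-triangular, so N^2 = 0.
(I + N)^5 = I + 5·N = [[1, 0], [-15, 1]].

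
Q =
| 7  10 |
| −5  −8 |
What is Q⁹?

[[20707, 40390], [−20195, −39878]]

tr Q = −1 and det Q = −6, so the characteristic polynomial is λ² − (−1)λ + (−6) with roots −3 and 2.
Eigenvectors give P = [[−1, −2], [1, 1]] with P⁻¹ = [[1, 2], [−1, −1]], and Q = P·diag(−3, 2)·P⁻¹.
Then Q⁹ = P·diag(−19683, 512)·P⁻¹ = [[19683, −1024], [−19683, 512]] · [[1, 2], [−1, −1]] = [[20707, 40390], [−20195, −39878]].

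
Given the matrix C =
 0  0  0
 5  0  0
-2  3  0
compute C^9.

[[0, 0, 0], [0, 0, 0], [0, 0, 0]]

C is strictly triangular, hence nilpotent: C^3 = 0, so C^9 = 0.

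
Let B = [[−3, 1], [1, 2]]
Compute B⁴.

[[101, −15], [−15, 26]]

B² = [[10, −1], [−1, 5]]
B³ = [[−31, 8], [8, 9]]
B⁴ = [[101, −15], [−15, 26]]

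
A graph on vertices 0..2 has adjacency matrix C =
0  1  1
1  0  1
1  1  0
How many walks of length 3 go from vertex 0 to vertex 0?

The number of length-3 walks from vertex 0 to vertex 0 is entry (0,0) of C³, where C is the adjacency matrix.
C² = [[2, 1, 1], [1, 2, 1], [1, 1, 2]]
C³ = [[2, 3, 3], [3, 2, 3], [3, 3, 2]]

2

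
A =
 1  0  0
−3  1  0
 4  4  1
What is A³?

[[1, 0, 0], [−9, 1, 0], [−24, 12, 1]]

A = I + N where N = [[0, 0, 0], [−3, 0, 0], [4, 4, 0]] is strictly lower-triangular, so N³ = 0.
(I + N)³ = I + 3·N + 3·N² = [[1, 0, 0], [−9, 1, 0], [−24, 12, 1]].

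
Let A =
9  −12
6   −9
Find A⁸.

[[6561, 0], [0, 6561]]

tr A = 0 and det A = −9, so the characteristic polynomial is λ² − (0)λ + (−9) with roots −3 and 3.
Eigenvectors give P = [[1, 2], [1, 1]] with P⁻¹ = [[−1, 2], [1, −1]], and A = P·diag(−3, 3)·P⁻¹.
Then A⁸ = P·diag(6561, 6561)·P⁻¹ = [[6561, 13122], [6561, 6561]] · [[−1, 2], [1, −1]] = [[6561, 0], [0, 6561]].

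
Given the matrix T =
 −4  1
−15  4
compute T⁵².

[[1, 0], [0, 1]]

T² = I (check: tr T = 0 and det T = −1), so T⁵² = I since 52 is even.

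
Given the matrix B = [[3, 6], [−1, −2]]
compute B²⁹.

B² = B (a projection; rank 1, trace 1), so B²⁹ = B.

[[3, 6], [−1, −2]]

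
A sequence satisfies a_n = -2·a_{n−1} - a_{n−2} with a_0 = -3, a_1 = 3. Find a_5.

With companion matrix Q = [[-2, -1], [1, 0]], [a_n, a_{n−1}]ᵀ = Q·[a_{n−1}, a_{n−2}]ᵀ, so [a_5, a_4]ᵀ = Q⁴·[a_1, a_0]ᵀ.
Q⁴ = [[5, 4], [-4, -3]], giving [a_5, a_4]ᵀ = [[3], [-3]].

3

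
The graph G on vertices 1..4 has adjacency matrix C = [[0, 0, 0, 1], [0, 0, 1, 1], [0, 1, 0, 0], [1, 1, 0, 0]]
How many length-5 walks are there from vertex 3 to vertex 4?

0

The number of length-5 walks from vertex 3 to vertex 4 is entry (3,4) of C^5, where C is the adjacency matrix.
C^2 = [[1, 1, 0, 0], [1, 2, 0, 0], [0, 0, 1, 1], [0, 0, 1, 2]]
C^3 = [[0, 0, 1, 2], [0, 0, 2, 3], [1, 2, 0, 0], [2, 3, 0, 0]]
C^4 = [[2, 3, 0, 0], [3, 5, 0, 0], [0, 0, 2, 3], [0, 0, 3, 5]]
C^5 = [[0, 0, 3, 5], [0, 0, 5, 8], [3, 5, 0, 0], [5, 8, 0, 0]]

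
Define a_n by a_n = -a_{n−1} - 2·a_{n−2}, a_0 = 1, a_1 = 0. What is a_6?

With companion matrix T = [[-1, -2], [1, 0]], [a_n, a_{n−1}]ᵀ = T·[a_{n−1}, a_{n−2}]ᵀ, so [a_6, a_5]ᵀ = T^5·[a_1, a_0]ᵀ.
T^5 = [[-5, 2], [-1, -6]], giving [a_6, a_5]ᵀ = [[2], [-6]].

2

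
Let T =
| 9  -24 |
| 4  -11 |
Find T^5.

tr T = -2 and det T = -3, so the characteristic polynomial is λ² − (-2)λ + (-3) with roots -3 and 1.
Eigenvectors give P = [[2, 3], [1, 1]] with P⁻¹ = [[-1, 3], [1, -2]], and T = P·diag(-3, 1)·P⁻¹.
Then T^5 = P·diag(-243, 1)·P⁻¹ = [[-486, 3], [-243, 1]] · [[-1, 3], [1, -2]] = [[489, -1464], [244, -731]].

[[489, -1464], [244, -731]]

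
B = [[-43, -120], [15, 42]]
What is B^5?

[[-2443, -6600], [825, 2232]]

tr B = -1 and det B = -6, so the characteristic polynomial is λ² − (-1)λ + (-6) with roots -3 and 2.
Eigenvectors give P = [[3, 8], [-1, -3]] with P⁻¹ = [[3, 8], [-1, -3]], and B = P·diag(-3, 2)·P⁻¹.
Then B^5 = P·diag(-243, 32)·P⁻¹ = [[-729, 256], [243, -96]] · [[3, 8], [-1, -3]] = [[-2443, -6600], [825, 2232]].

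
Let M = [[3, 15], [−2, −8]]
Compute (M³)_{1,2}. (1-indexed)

tr M = −5 and det M = 6, so the characteristic polynomial is λ² − (−5)λ + (6) with roots −3 and −2.
Eigenvectors give P = [[−5, −3], [2, 1]] with P⁻¹ = [[1, 3], [−2, −5]], and M = P·diag(−3, −2)·P⁻¹.
Then M³ = P·diag(−27, −8)·P⁻¹ = [[135, 24], [−54, −8]] · [[1, 3], [−2, −5]] = [[87, 285], [−38, −122]].

285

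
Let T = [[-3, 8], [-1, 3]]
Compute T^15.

T² = I (check: tr T = 0 and det T = -1), so T^15 = T since 15 is odd.

[[-3, 8], [-1, 3]]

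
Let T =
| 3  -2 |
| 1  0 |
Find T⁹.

tr T = 3 and det T = 2, so the characteristic polynomial is λ² − (3)λ + (2) with roots 1 and 2.
Eigenvectors give P = [[1, 2], [1, 1]] with P⁻¹ = [[-1, 2], [1, -1]], and T = P·diag(1, 2)·P⁻¹.
Then T⁹ = P·diag(1, 512)·P⁻¹ = [[1, 1024], [1, 512]] · [[-1, 2], [1, -1]] = [[1023, -1022], [511, -510]].

[[1023, -1022], [511, -510]]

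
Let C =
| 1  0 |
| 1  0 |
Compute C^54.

[[1, 0], [1, 0]]

C² = C (a projection; rank 1, trace 1), so C^54 = C.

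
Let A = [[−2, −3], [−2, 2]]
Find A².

[[10, 0], [0, 10]]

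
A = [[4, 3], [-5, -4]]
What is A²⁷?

A² = I (check: tr A = 0 and det A = -1), so A²⁷ = A since 27 is odd.

[[4, 3], [-5, -4]]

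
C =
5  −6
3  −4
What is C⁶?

[[127, −126], [63, −62]]

tr C = 1 and det C = −2, so the characteristic polynomial is λ² − (1)λ + (−2) with roots 2 and −1.
Eigenvectors give P = [[2, −1], [1, −1]] with P⁻¹ = [[1, −1], [1, −2]], and C = P·diag(2, −1)·P⁻¹.
Then C⁶ = P·diag(64, 1)·P⁻¹ = [[128, −1], [64, −1]] · [[1, −1], [1, −2]] = [[127, −126], [63, −62]].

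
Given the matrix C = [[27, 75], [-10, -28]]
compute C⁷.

tr C = -1 and det C = -6, so the characteristic polynomial is λ² − (-1)λ + (-6) with roots -3 and 2.
Eigenvectors give P = [[-5, 3], [2, -1]] with P⁻¹ = [[1, 3], [2, 5]], and C = P·diag(-3, 2)·P⁻¹.
Then C⁷ = P·diag(-2187, 128)·P⁻¹ = [[10935, 384], [-4374, -128]] · [[1, 3], [2, 5]] = [[11703, 34725], [-4630, -13762]].

[[11703, 34725], [-4630, -13762]]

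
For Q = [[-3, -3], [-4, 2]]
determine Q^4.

Q^2 = [[21, 3], [4, 16]]
Q^3 = [[-75, -57], [-76, 20]]
Q^4 = [[453, 111], [148, 268]]

[[453, 111], [148, 268]]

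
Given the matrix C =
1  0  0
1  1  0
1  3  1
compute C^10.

C = I + N where N = [[0, 0, 0], [1, 0, 0], [1, 3, 0]] is strictly lower-triangular, so N^3 = 0.
(I + N)^10 = I + 10·N + 45·N^2 = [[1, 0, 0], [10, 1, 0], [145, 30, 1]].

[[1, 0, 0], [10, 1, 0], [145, 30, 1]]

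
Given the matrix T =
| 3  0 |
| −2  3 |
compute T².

[[9, 0], [−12, 9]]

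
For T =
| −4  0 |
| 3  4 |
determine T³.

T² = [[16, 0], [0, 16]]
T³ = [[−64, 0], [48, 64]]

[[−64, 0], [48, 64]]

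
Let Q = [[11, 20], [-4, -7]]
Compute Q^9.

tr Q = 4 and det Q = 3, so the characteristic polynomial is λ² − (4)λ + (3) with roots 1 and 3.
Eigenvectors give P = [[-2, -5], [1, 2]] with P⁻¹ = [[2, 5], [-1, -2]], and Q = P·diag(1, 3)·P⁻¹.
Then Q^9 = P·diag(1, 19683)·P⁻¹ = [[-2, -98415], [1, 39366]] · [[2, 5], [-1, -2]] = [[98411, 196820], [-39364, -78727]].

[[98411, 196820], [-39364, -78727]]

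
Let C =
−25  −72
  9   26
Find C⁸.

[[−2039, −6120], [765, 2296]]

tr C = 1 and det C = −2, so the characteristic polynomial is λ² − (1)λ + (−2) with roots 2 and −1.
Eigenvectors give P = [[8, 3], [−3, −1]] with P⁻¹ = [[−1, −3], [3, 8]], and C = P·diag(2, −1)·P⁻¹.
Then C⁸ = P·diag(256, 1)·P⁻¹ = [[2048, 3], [−768, −1]] · [[−1, −3], [3, 8]] = [[−2039, −6120], [765, 2296]].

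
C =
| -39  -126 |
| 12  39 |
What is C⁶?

tr C = 0 and det C = -9, so the characteristic polynomial is λ² − (0)λ + (-9) with roots -3 and 3.
Eigenvectors give P = [[7, -3], [-2, 1]] with P⁻¹ = [[1, 3], [2, 7]], and C = P·diag(-3, 3)·P⁻¹.
Then C⁶ = P·diag(729, 729)·P⁻¹ = [[5103, -2187], [-1458, 729]] · [[1, 3], [2, 7]] = [[729, 0], [0, 729]].

[[729, 0], [0, 729]]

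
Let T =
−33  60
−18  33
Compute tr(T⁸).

13122

tr T = 0 and det T = −9, so the characteristic polynomial is λ² − (0)λ + (−9) with roots −3 and 3.
Eigenvectors give P = [[2, −5], [1, −3]] with P⁻¹ = [[3, −5], [1, −2]], and T = P·diag(−3, 3)·P⁻¹.
Then T⁸ = P·diag(6561, 6561)·P⁻¹ = [[13122, −32805], [6561, −19683]] · [[3, −5], [1, −2]] = [[6561, 0], [0, 6561]].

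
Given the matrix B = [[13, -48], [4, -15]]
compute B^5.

tr B = -2 and det B = -3, so the characteristic polynomial is λ² − (-2)λ + (-3) with roots -3 and 1.
Eigenvectors give P = [[3, -4], [1, -1]] with P⁻¹ = [[-1, 4], [-1, 3]], and B = P·diag(-3, 1)·P⁻¹.
Then B^5 = P·diag(-243, 1)·P⁻¹ = [[-729, -4], [-243, -1]] · [[-1, 4], [-1, 3]] = [[733, -2928], [244, -975]].

[[733, -2928], [244, -975]]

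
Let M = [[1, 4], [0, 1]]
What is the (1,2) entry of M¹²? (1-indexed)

48

M = I + N where N = [[0, 4], [0, 0]] is strictly upper-triangular, so N² = 0.
(I + N)¹² = I + 12·N = [[1, 48], [0, 1]].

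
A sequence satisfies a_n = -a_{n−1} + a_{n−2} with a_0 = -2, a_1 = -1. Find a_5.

With companion matrix C = [[-1, 1], [1, 0]], [a_n, a_{n−1}]ᵀ = C·[a_{n−1}, a_{n−2}]ᵀ, so [a_5, a_4]ᵀ = C⁴·[a_1, a_0]ᵀ.
C⁴ = [[5, -3], [-3, 2]], giving [a_5, a_4]ᵀ = [[1], [-1]].

1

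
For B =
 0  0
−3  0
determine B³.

B is strictly triangular, hence nilpotent: B² = 0, so B³ = 0.

[[0, 0], [0, 0]]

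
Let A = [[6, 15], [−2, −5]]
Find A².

A² = A (a projection; rank 1, trace 1), so A² = A.

[[6, 15], [−2, −5]]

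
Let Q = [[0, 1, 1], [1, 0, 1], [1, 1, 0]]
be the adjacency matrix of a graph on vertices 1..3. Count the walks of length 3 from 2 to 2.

2

The number of length-3 walks from vertex 2 to vertex 2 is entry (2,2) of Q^3, where Q is the adjacency matrix.
Q^2 = [[2, 1, 1], [1, 2, 1], [1, 1, 2]]
Q^3 = [[2, 3, 3], [3, 2, 3], [3, 3, 2]]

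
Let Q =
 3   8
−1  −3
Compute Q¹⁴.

Q² = I (check: tr Q = 0 and det Q = −1), so Q¹⁴ = I since 14 is even.

[[1, 0], [0, 1]]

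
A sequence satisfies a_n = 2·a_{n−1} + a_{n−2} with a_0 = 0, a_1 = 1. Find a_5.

29

With companion matrix A = [[2, 1], [1, 0]], [a_n, a_{n−1}]ᵀ = A·[a_{n−1}, a_{n−2}]ᵀ, so [a_5, a_4]ᵀ = A⁴·[a_1, a_0]ᵀ.
A⁴ = [[29, 12], [12, 5]], giving [a_5, a_4]ᵀ = [[29], [12]].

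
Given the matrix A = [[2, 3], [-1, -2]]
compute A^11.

[[2, 3], [-1, -2]]

A² = I (check: tr A = 0 and det A = -1), so A^11 = A since 11 is odd.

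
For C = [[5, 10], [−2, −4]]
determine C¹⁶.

C² = C (a projection; rank 1, trace 1), so C¹⁶ = C.

[[5, 10], [−2, −4]]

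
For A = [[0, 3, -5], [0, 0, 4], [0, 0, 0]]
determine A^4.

A is strictly triangular, hence nilpotent: A^3 = 0, so A^4 = 0.

[[0, 0, 0], [0, 0, 0], [0, 0, 0]]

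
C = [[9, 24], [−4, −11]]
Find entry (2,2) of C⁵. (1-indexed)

tr C = −2 and det C = −3, so the characteristic polynomial is λ² − (−2)λ + (−3) with roots −3 and 1.
Eigenvectors give P = [[−2, −3], [1, 1]] with P⁻¹ = [[1, 3], [−1, −2]], and C = P·diag(−3, 1)·P⁻¹.
Then C⁵ = P·diag(−243, 1)·P⁻¹ = [[486, −3], [−243, 1]] · [[1, 3], [−1, −2]] = [[489, 1464], [−244, −731]].

−731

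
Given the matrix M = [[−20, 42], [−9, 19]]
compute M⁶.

tr M = −1 and det M = −2, so the characteristic polynomial is λ² − (−1)λ + (−2) with roots −2 and 1.
Eigenvectors give P = [[7, −2], [3, −1]] with P⁻¹ = [[1, −2], [3, −7]], and M = P·diag(−2, 1)·P⁻¹.
Then M⁶ = P·diag(64, 1)·P⁻¹ = [[448, −2], [192, −1]] · [[1, −2], [3, −7]] = [[442, −882], [189, −377]].

[[442, −882], [189, −377]]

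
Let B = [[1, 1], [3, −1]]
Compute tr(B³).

0

B² = [[4, 0], [0, 4]]
B³ = [[4, 4], [12, −4]]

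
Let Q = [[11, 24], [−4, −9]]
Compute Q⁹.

tr Q = 2 and det Q = −3, so the characteristic polynomial is λ² − (2)λ + (−3) with roots −1 and 3.
Eigenvectors give P = [[−2, −3], [1, 1]] with P⁻¹ = [[1, 3], [−1, −2]], and Q = P·diag(−1, 3)·P⁻¹.
Then Q⁹ = P·diag(−1, 19683)·P⁻¹ = [[2, −59049], [−1, 19683]] · [[1, 3], [−1, −2]] = [[59051, 118104], [−19684, −39369]].

[[59051, 118104], [−19684, −39369]]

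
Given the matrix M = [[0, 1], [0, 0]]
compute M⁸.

M is strictly triangular, hence nilpotent: M² = 0, so M⁸ = 0.

[[0, 0], [0, 0]]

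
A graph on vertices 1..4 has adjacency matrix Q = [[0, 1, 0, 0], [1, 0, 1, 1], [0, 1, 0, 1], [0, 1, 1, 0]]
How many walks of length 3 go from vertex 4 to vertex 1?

1

The number of length-3 walks from vertex 4 to vertex 1 is entry (4,1) of Q³, where Q is the adjacency matrix.
Q² = [[1, 0, 1, 1], [0, 3, 1, 1], [1, 1, 2, 1], [1, 1, 1, 2]]
Q³ = [[0, 3, 1, 1], [3, 2, 4, 4], [1, 4, 2, 3], [1, 4, 3, 2]]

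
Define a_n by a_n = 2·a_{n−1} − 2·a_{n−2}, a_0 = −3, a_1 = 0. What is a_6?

−24

With companion matrix M = [[2, −2], [1, 0]], [a_n, a_{n−1}]ᵀ = M·[a_{n−1}, a_{n−2}]ᵀ, so [a_6, a_5]ᵀ = M^5·[a_1, a_0]ᵀ.
M^5 = [[−8, 8], [−4, 0]], giving [a_6, a_5]ᵀ = [[−24], [0]].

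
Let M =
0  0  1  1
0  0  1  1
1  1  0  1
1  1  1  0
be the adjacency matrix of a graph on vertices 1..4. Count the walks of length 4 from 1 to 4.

9

The number of length-4 walks from vertex 1 to vertex 4 is entry (1,4) of M⁴, where M is the adjacency matrix.
M² = [[2, 2, 1, 1], [2, 2, 1, 1], [1, 1, 3, 2], [1, 1, 2, 3]]
M³ = [[2, 2, 5, 5], [2, 2, 5, 5], [5, 5, 4, 5], [5, 5, 5, 4]]
M⁴ = [[10, 10, 9, 9], [10, 10, 9, 9], [9, 9, 15, 14], [9, 9, 14, 15]]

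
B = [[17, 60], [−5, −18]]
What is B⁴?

tr B = −1 and det B = −6, so the characteristic polynomial is λ² − (−1)λ + (−6) with roots 2 and −3.
Eigenvectors give P = [[4, −3], [−1, 1]] with P⁻¹ = [[1, 3], [1, 4]], and B = P·diag(2, −3)·P⁻¹.
Then B⁴ = P·diag(16, 81)·P⁻¹ = [[64, −243], [−16, 81]] · [[1, 3], [1, 4]] = [[−179, −780], [65, 276]].

[[−179, −780], [65, 276]]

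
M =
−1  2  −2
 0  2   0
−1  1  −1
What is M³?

M² = [[3, 0, 4], [0, 4, 0], [2, −1, 3]]
M³ = [[−7, 10, −10], [0, 8, 0], [−5, 5, −7]]

[[−7, 10, −10], [0, 8, 0], [−5, 5, −7]]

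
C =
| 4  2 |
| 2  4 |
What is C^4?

C^2 = [[20, 16], [16, 20]]
C^3 = [[112, 104], [104, 112]]
C^4 = [[656, 640], [640, 656]]

[[656, 640], [640, 656]]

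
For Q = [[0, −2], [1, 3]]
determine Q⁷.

[[−126, −254], [127, 255]]

tr Q = 3 and det Q = 2, so the characteristic polynomial is λ² − (3)λ + (2) with roots 1 and 2.
Eigenvectors give P = [[2, −1], [−1, 1]] with P⁻¹ = [[1, 1], [1, 2]], and Q = P·diag(1, 2)·P⁻¹.
Then Q⁷ = P·diag(1, 128)·P⁻¹ = [[2, −128], [−1, 128]] · [[1, 1], [1, 2]] = [[−126, −254], [127, 255]].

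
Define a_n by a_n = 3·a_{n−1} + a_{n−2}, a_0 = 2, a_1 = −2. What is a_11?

−197288

With companion matrix Q = [[3, 1], [1, 0]], [a_n, a_{n−1}]ᵀ = Q·[a_{n−1}, a_{n−2}]ᵀ, so [a_11, a_10]ᵀ = Q¹⁰·[a_1, a_0]ᵀ.
Q¹⁰ = [[141481, 42837], [42837, 12970]], giving [a_11, a_10]ᵀ = [[−197288], [−59734]].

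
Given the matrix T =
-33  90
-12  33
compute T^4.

[[81, 0], [0, 81]]

tr T = 0 and det T = -9, so the characteristic polynomial is λ² − (0)λ + (-9) with roots 3 and -3.
Eigenvectors give P = [[-5, 3], [-2, 1]] with P⁻¹ = [[1, -3], [2, -5]], and T = P·diag(3, -3)·P⁻¹.
Then T^4 = P·diag(81, 81)·P⁻¹ = [[-405, 243], [-162, 81]] · [[1, -3], [2, -5]] = [[81, 0], [0, 81]].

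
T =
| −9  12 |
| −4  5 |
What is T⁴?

tr T = −4 and det T = 3, so the characteristic polynomial is λ² − (−4)λ + (3) with roots −1 and −3.
Eigenvectors give P = [[3, 2], [2, 1]] with P⁻¹ = [[−1, 2], [2, −3]], and T = P·diag(−1, −3)·P⁻¹.
Then T⁴ = P·diag(1, 81)·P⁻¹ = [[3, 162], [2, 81]] · [[−1, 2], [2, −3]] = [[321, −480], [160, −239]].

[[321, −480], [160, −239]]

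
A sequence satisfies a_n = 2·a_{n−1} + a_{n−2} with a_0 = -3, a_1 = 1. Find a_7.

With companion matrix Q = [[2, 1], [1, 0]], [a_n, a_{n−1}]ᵀ = Q·[a_{n−1}, a_{n−2}]ᵀ, so [a_7, a_6]ᵀ = Q⁶·[a_1, a_0]ᵀ.
Q⁶ = [[169, 70], [70, 29]], giving [a_7, a_6]ᵀ = [[-41], [-17]].

-41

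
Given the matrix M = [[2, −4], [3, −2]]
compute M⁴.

[[64, 0], [0, 64]]

M² = [[−8, 0], [0, −8]]
M³ = [[−16, 32], [−24, 16]]
M⁴ = [[64, 0], [0, 64]]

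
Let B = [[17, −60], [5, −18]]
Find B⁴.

tr B = −1 and det B = −6, so the characteristic polynomial is λ² − (−1)λ + (−6) with roots −3 and 2.
Eigenvectors give P = [[3, 4], [1, 1]] with P⁻¹ = [[−1, 4], [1, −3]], and B = P·diag(−3, 2)·P⁻¹.
Then B⁴ = P·diag(81, 16)·P⁻¹ = [[243, 64], [81, 16]] · [[−1, 4], [1, −3]] = [[−179, 780], [−65, 276]].

[[−179, 780], [−65, 276]]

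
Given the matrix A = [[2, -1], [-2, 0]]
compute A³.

A² = [[6, -2], [-4, 2]]
A³ = [[16, -6], [-12, 4]]

[[16, -6], [-12, 4]]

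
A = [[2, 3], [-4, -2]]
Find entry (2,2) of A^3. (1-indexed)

16

A^2 = [[-8, 0], [0, -8]]
A^3 = [[-16, -24], [32, 16]]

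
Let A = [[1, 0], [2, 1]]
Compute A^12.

A = I + N where N = [[0, 0], [2, 0]] is strictly lower-triangular, so N^2 = 0.
(I + N)^12 = I + 12·N = [[1, 0], [24, 1]].

[[1, 0], [24, 1]]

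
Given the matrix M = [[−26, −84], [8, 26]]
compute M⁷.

[[−1664, −5376], [512, 1664]]

tr M = 0 and det M = −4, so the characteristic polynomial is λ² − (0)λ + (−4) with roots −2 and 2.
Eigenvectors give P = [[7, −3], [−2, 1]] with P⁻¹ = [[1, 3], [2, 7]], and M = P·diag(−2, 2)·P⁻¹.
Then M⁷ = P·diag(−128, 128)·P⁻¹ = [[−896, −384], [256, 128]] · [[1, 3], [2, 7]] = [[−1664, −5376], [512, 1664]].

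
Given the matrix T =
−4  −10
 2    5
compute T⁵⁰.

[[−4, −10], [2, 5]]

T² = T (a projection; rank 1, trace 1), so T⁵⁰ = T.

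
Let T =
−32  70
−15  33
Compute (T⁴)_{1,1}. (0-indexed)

tr T = 1 and det T = −6, so the characteristic polynomial is λ² − (1)λ + (−6) with roots −2 and 3.
Eigenvectors give P = [[7, 2], [3, 1]] with P⁻¹ = [[1, −2], [−3, 7]], and T = P·diag(−2, 3)·P⁻¹.
Then T⁴ = P·diag(16, 81)·P⁻¹ = [[112, 162], [48, 81]] · [[1, −2], [−3, 7]] = [[−374, 910], [−195, 471]].

471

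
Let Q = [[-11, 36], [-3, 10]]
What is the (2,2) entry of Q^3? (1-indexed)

28

tr Q = -1 and det Q = -2, so the characteristic polynomial is λ² − (-1)λ + (-2) with roots 1 and -2.
Eigenvectors give P = [[3, 4], [1, 1]] with P⁻¹ = [[-1, 4], [1, -3]], and Q = P·diag(1, -2)·P⁻¹.
Then Q^3 = P·diag(1, -8)·P⁻¹ = [[3, -32], [1, -8]] · [[-1, 4], [1, -3]] = [[-35, 108], [-9, 28]].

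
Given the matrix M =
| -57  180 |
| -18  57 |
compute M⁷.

tr M = 0 and det M = -9, so the characteristic polynomial is λ² − (0)λ + (-9) with roots 3 and -3.
Eigenvectors give P = [[3, 10], [1, 3]] with P⁻¹ = [[-3, 10], [1, -3]], and M = P·diag(3, -3)·P⁻¹.
Then M⁷ = P·diag(2187, -2187)·P⁻¹ = [[6561, -21870], [2187, -6561]] · [[-3, 10], [1, -3]] = [[-41553, 131220], [-13122, 41553]].

[[-41553, 131220], [-13122, 41553]]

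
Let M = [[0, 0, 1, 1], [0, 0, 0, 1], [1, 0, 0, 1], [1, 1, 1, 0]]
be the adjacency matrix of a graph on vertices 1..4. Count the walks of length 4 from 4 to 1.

6

The number of length-4 walks from vertex 4 to vertex 1 is entry (4,1) of M⁴, where M is the adjacency matrix.
M² = [[2, 1, 1, 1], [1, 1, 1, 0], [1, 1, 2, 1], [1, 0, 1, 3]]
M³ = [[2, 1, 3, 4], [1, 0, 1, 3], [3, 1, 2, 4], [4, 3, 4, 2]]
M⁴ = [[7, 4, 6, 6], [4, 3, 4, 2], [6, 4, 7, 6], [6, 2, 6, 11]]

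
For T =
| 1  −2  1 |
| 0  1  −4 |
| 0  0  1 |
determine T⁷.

[[1, −14, 175], [0, 1, −28], [0, 0, 1]]

T = I + N where N = [[0, −2, 1], [0, 0, −4], [0, 0, 0]] is strictly upper-triangular, so N³ = 0.
(I + N)⁷ = I + 7·N + 21·N² = [[1, −14, 175], [0, 1, −28], [0, 0, 1]].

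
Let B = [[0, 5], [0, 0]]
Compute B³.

B is strictly triangular, hence nilpotent: B² = 0, so B³ = 0.

[[0, 0], [0, 0]]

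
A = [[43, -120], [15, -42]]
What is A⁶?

[[6049, -15960], [1995, -5256]]

tr A = 1 and det A = -6, so the characteristic polynomial is λ² − (1)λ + (-6) with roots 3 and -2.
Eigenvectors give P = [[3, -8], [1, -3]] with P⁻¹ = [[3, -8], [1, -3]], and A = P·diag(3, -2)·P⁻¹.
Then A⁶ = P·diag(729, 64)·P⁻¹ = [[2187, -512], [729, -192]] · [[3, -8], [1, -3]] = [[6049, -15960], [1995, -5256]].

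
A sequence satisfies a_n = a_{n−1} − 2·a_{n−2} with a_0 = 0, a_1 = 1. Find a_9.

−17

With companion matrix M = [[1, −2], [1, 0]], [a_n, a_{n−1}]ᵀ = M·[a_{n−1}, a_{n−2}]ᵀ, so [a_9, a_8]ᵀ = M⁸·[a_1, a_0]ᵀ.
M⁸ = [[−17, 6], [−3, −14]], giving [a_9, a_8]ᵀ = [[−17], [−3]].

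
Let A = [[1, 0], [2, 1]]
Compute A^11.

A = I + N where N = [[0, 0], [2, 0]] is strictly lower-triangular, so N^2 = 0.
(I + N)^11 = I + 11·N = [[1, 0], [22, 1]].

[[1, 0], [22, 1]]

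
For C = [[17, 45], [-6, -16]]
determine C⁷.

tr C = 1 and det C = -2, so the characteristic polynomial is λ² − (1)λ + (-2) with roots -1 and 2.
Eigenvectors give P = [[-5, -3], [2, 1]] with P⁻¹ = [[1, 3], [-2, -5]], and C = P·diag(-1, 2)·P⁻¹.
Then C⁷ = P·diag(-1, 128)·P⁻¹ = [[5, -384], [-2, 128]] · [[1, 3], [-2, -5]] = [[773, 1935], [-258, -646]].

[[773, 1935], [-258, -646]]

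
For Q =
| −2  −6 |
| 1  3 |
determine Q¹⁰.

[[−2, −6], [1, 3]]

Q² = Q (a projection; rank 1, trace 1), so Q¹⁰ = Q.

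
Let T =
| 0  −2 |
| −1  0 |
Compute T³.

T² = [[2, 0], [0, 2]]
T³ = [[0, −4], [−2, 0]]

[[0, −4], [−2, 0]]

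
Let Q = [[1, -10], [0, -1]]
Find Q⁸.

Q² = I (check: tr Q = 0 and det Q = -1), so Q⁸ = I since 8 is even.

[[1, 0], [0, 1]]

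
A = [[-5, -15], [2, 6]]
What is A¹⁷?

A² = A (a projection; rank 1, trace 1), so A¹⁷ = A.

[[-5, -15], [2, 6]]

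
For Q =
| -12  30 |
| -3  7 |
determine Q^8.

tr Q = -5 and det Q = 6, so the characteristic polynomial is λ² − (-5)λ + (6) with roots -2 and -3.
Eigenvectors give P = [[-3, -10], [-1, -3]] with P⁻¹ = [[3, -10], [-1, 3]], and Q = P·diag(-2, -3)·P⁻¹.
Then Q^8 = P·diag(256, 6561)·P⁻¹ = [[-768, -65610], [-256, -19683]] · [[3, -10], [-1, 3]] = [[63306, -189150], [18915, -56489]].

[[63306, -189150], [18915, -56489]]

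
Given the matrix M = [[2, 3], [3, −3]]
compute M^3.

[[17, 48], [48, −63]]

M^2 = [[13, −3], [−3, 18]]
M^3 = [[17, 48], [48, −63]]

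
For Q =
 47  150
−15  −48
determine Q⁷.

[[20963, 69450], [−6945, −23022]]

tr Q = −1 and det Q = −6, so the characteristic polynomial is λ² − (−1)λ + (−6) with roots −3 and 2.
Eigenvectors give P = [[3, 10], [−1, −3]] with P⁻¹ = [[−3, −10], [1, 3]], and Q = P·diag(−3, 2)·P⁻¹.
Then Q⁷ = P·diag(−2187, 128)·P⁻¹ = [[−6561, 1280], [2187, −384]] · [[−3, −10], [1, 3]] = [[20963, 69450], [−6945, −23022]].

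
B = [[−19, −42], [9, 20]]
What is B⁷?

tr B = 1 and det B = −2, so the characteristic polynomial is λ² − (1)λ + (−2) with roots −1 and 2.
Eigenvectors give P = [[−7, 2], [3, −1]] with P⁻¹ = [[−1, −2], [−3, −7]], and B = P·diag(−1, 2)·P⁻¹.
Then B⁷ = P·diag(−1, 128)·P⁻¹ = [[7, 256], [−3, −128]] · [[−1, −2], [−3, −7]] = [[−775, −1806], [387, 902]].

[[−775, −1806], [387, 902]]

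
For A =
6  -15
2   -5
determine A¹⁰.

[[6, -15], [2, -5]]

A² = A (a projection; rank 1, trace 1), so A¹⁰ = A.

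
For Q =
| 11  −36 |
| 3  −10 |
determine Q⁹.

[[2051, −6156], [513, −1540]]

tr Q = 1 and det Q = −2, so the characteristic polynomial is λ² − (1)λ + (−2) with roots −1 and 2.
Eigenvectors give P = [[3, 4], [1, 1]] with P⁻¹ = [[−1, 4], [1, −3]], and Q = P·diag(−1, 2)·P⁻¹.
Then Q⁹ = P·diag(−1, 512)·P⁻¹ = [[−3, 2048], [−1, 512]] · [[−1, 4], [1, −3]] = [[2051, −6156], [513, −1540]].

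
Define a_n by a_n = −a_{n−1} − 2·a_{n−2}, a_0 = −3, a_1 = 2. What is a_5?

With companion matrix C = [[−1, −2], [1, 0]], [a_n, a_{n−1}]ᵀ = C·[a_{n−1}, a_{n−2}]ᵀ, so [a_5, a_4]ᵀ = C^4·[a_1, a_0]ᵀ.
C^4 = [[−1, −6], [3, 2]], giving [a_5, a_4]ᵀ = [[16], [0]].

16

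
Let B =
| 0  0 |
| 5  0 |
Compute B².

B is strictly triangular, hence nilpotent: B² = 0, so B² = 0.

[[0, 0], [0, 0]]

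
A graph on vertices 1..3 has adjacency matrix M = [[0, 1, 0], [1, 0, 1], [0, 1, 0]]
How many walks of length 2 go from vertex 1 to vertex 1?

The number of length-2 walks from vertex 1 to vertex 1 is entry (1,1) of M², where M is the adjacency matrix.
M² = [[1, 0, 1], [0, 2, 0], [1, 0, 1]]

1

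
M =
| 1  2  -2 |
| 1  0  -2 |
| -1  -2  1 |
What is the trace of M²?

18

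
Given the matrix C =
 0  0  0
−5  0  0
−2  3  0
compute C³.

C is strictly triangular, hence nilpotent: C³ = 0, so C³ = 0.

[[0, 0, 0], [0, 0, 0], [0, 0, 0]]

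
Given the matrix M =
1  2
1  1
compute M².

[[3, 4], [2, 3]]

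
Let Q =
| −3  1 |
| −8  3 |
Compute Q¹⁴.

[[1, 0], [0, 1]]

Q² = I (check: tr Q = 0 and det Q = −1), so Q¹⁴ = I since 14 is even.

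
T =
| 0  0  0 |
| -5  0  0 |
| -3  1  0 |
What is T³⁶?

T is strictly triangular, hence nilpotent: T³ = 0, so T³⁶ = 0.

[[0, 0, 0], [0, 0, 0], [0, 0, 0]]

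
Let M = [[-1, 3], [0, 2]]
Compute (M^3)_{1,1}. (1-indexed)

-1

M^2 = [[1, 3], [0, 4]]
M^3 = [[-1, 9], [0, 8]]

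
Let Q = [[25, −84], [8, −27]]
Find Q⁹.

[[118105, −413364], [39368, −137787]]

tr Q = −2 and det Q = −3, so the characteristic polynomial is λ² − (−2)λ + (−3) with roots −3 and 1.
Eigenvectors give P = [[3, 7], [1, 2]] with P⁻¹ = [[−2, 7], [1, −3]], and Q = P·diag(−3, 1)·P⁻¹.
Then Q⁹ = P·diag(−19683, 1)·P⁻¹ = [[−59049, 7], [−19683, 2]] · [[−2, 7], [1, −3]] = [[118105, −413364], [39368, −137787]].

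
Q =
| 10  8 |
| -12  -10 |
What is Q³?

tr Q = 0 and det Q = -4, so the characteristic polynomial is λ² − (0)λ + (-4) with roots 2 and -2.
Eigenvectors give P = [[-1, -2], [1, 3]] with P⁻¹ = [[-3, -2], [1, 1]], and Q = P·diag(2, -2)·P⁻¹.
Then Q³ = P·diag(8, -8)·P⁻¹ = [[-8, 16], [8, -24]] · [[-3, -2], [1, 1]] = [[40, 32], [-48, -40]].

[[40, 32], [-48, -40]]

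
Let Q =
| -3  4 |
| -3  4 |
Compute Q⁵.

Q² = Q (a projection; rank 1, trace 1), so Q⁵ = Q.

[[-3, 4], [-3, 4]]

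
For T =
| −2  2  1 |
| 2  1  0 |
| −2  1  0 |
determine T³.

[[−10, 9, 6], [10, 3, −2], [−14, 7, 6]]

T² = [[6, −1, −2], [−2, 5, 2], [6, −3, −2]]
T³ = [[−10, 9, 6], [10, 3, −2], [−14, 7, 6]]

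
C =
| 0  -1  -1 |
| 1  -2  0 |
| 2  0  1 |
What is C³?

C² = [[-3, 2, -1], [-2, 3, -1], [2, -2, -1]]
C³ = [[0, -1, 2], [1, -4, 1], [-4, 2, -3]]

[[0, -1, 2], [1, -4, 1], [-4, 2, -3]]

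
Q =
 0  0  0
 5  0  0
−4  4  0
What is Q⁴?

Q is strictly triangular, hence nilpotent: Q³ = 0, so Q⁴ = 0.

[[0, 0, 0], [0, 0, 0], [0, 0, 0]]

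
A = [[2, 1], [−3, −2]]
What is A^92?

[[1, 0], [0, 1]]

A² = I (check: tr A = 0 and det A = −1), so A^92 = I since 92 is even.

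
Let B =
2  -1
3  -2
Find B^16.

B² = I (check: tr B = 0 and det B = -1), so B^16 = I since 16 is even.

[[1, 0], [0, 1]]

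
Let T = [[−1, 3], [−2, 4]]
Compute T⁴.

[[−29, 45], [−30, 46]]

T² = [[−5, 9], [−6, 10]]
T³ = [[−13, 21], [−14, 22]]
T⁴ = [[−29, 45], [−30, 46]]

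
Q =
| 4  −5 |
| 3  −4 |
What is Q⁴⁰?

Q² = I (check: tr Q = 0 and det Q = −1), so Q⁴⁰ = I since 40 is even.

[[1, 0], [0, 1]]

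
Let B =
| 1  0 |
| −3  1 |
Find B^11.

B = I + N where N = [[0, 0], [−3, 0]] is strictly lower-triangular, so N^2 = 0.
(I + N)^11 = I + 11·N = [[1, 0], [−33, 1]].

[[1, 0], [−33, 1]]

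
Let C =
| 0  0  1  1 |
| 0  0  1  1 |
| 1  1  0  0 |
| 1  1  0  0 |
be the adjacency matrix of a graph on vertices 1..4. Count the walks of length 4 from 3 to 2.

The number of length-4 walks from vertex 3 to vertex 2 is entry (3,2) of C⁴, where C is the adjacency matrix.
C² = [[2, 2, 0, 0], [2, 2, 0, 0], [0, 0, 2, 2], [0, 0, 2, 2]]
C³ = [[0, 0, 4, 4], [0, 0, 4, 4], [4, 4, 0, 0], [4, 4, 0, 0]]
C⁴ = [[8, 8, 0, 0], [8, 8, 0, 0], [0, 0, 8, 8], [0, 0, 8, 8]]

0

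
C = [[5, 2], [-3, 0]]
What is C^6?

tr C = 5 and det C = 6, so the characteristic polynomial is λ² − (5)λ + (6) with roots 2 and 3.
Eigenvectors give P = [[2, -1], [-3, 1]] with P⁻¹ = [[-1, -1], [-3, -2]], and C = P·diag(2, 3)·P⁻¹.
Then C^6 = P·diag(64, 729)·P⁻¹ = [[128, -729], [-192, 729]] · [[-1, -1], [-3, -2]] = [[2059, 1330], [-1995, -1266]].

[[2059, 1330], [-1995, -1266]]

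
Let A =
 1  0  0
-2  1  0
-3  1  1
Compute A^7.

A = I + N where N = [[0, 0, 0], [-2, 0, 0], [-3, 1, 0]] is strictly lower-triangular, so N^3 = 0.
(I + N)^7 = I + 7·N + 21·N^2 = [[1, 0, 0], [-14, 1, 0], [-63, 7, 1]].

[[1, 0, 0], [-14, 1, 0], [-63, 7, 1]]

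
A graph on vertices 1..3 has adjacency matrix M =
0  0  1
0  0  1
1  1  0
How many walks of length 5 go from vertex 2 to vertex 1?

The number of length-5 walks from vertex 2 to vertex 1 is entry (2,1) of M⁵, where M is the adjacency matrix.
M² = [[1, 1, 0], [1, 1, 0], [0, 0, 2]]
M³ = [[0, 0, 2], [0, 0, 2], [2, 2, 0]]
M⁴ = [[2, 2, 0], [2, 2, 0], [0, 0, 4]]
M⁵ = [[0, 0, 4], [0, 0, 4], [4, 4, 0]]

0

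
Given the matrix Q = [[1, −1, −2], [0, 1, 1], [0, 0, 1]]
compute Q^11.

Q = I + N where N = [[0, −1, −2], [0, 0, 1], [0, 0, 0]] is strictly upper-triangular, so N^3 = 0.
(I + N)^11 = I + 11·N + 55·N^2 = [[1, −11, −77], [0, 1, 11], [0, 0, 1]].

[[1, −11, −77], [0, 1, 11], [0, 0, 1]]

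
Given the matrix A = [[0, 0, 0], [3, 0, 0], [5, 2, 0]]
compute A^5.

[[0, 0, 0], [0, 0, 0], [0, 0, 0]]

A is strictly triangular, hence nilpotent: A^3 = 0, so A^5 = 0.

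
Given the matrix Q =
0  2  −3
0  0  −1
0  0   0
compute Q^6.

Q is strictly triangular, hence nilpotent: Q^3 = 0, so Q^6 = 0.

[[0, 0, 0], [0, 0, 0], [0, 0, 0]]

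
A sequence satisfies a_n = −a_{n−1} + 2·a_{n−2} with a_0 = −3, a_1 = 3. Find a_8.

−513

With companion matrix A = [[−1, 2], [1, 0]], [a_n, a_{n−1}]ᵀ = A·[a_{n−1}, a_{n−2}]ᵀ, so [a_8, a_7]ᵀ = A^7·[a_1, a_0]ᵀ.
A^7 = [[−85, 86], [43, −42]], giving [a_8, a_7]ᵀ = [[−513], [255]].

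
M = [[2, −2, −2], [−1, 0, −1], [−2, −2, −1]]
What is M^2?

[[10, 0, 0], [0, 4, 3], [0, 6, 7]]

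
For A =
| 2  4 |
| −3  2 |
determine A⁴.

A² = [[−8, 16], [−12, −8]]
A³ = [[−64, 0], [0, −64]]
A⁴ = [[−128, −256], [192, −128]]

[[−128, −256], [192, −128]]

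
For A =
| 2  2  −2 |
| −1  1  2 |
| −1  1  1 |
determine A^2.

[[4, 4, −2], [−5, 1, 6], [−4, 0, 5]]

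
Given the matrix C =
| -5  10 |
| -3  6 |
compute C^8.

[[-5, 10], [-3, 6]]

C² = C (a projection; rank 1, trace 1), so C^8 = C.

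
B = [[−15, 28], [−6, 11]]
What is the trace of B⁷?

tr B = −4 and det B = 3, so the characteristic polynomial is λ² − (−4)λ + (3) with roots −1 and −3.
Eigenvectors give P = [[−2, −7], [−1, −3]] with P⁻¹ = [[3, −7], [−1, 2]], and B = P·diag(−1, −3)·P⁻¹.
Then B⁷ = P·diag(−1, −2187)·P⁻¹ = [[2, 15309], [1, 6561]] · [[3, −7], [−1, 2]] = [[−15303, 30604], [−6558, 13115]].

−2188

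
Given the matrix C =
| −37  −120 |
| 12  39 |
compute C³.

tr C = 2 and det C = −3, so the characteristic polynomial is λ² − (2)λ + (−3) with roots −1 and 3.
Eigenvectors give P = [[−10, 3], [3, −1]] with P⁻¹ = [[−1, −3], [−3, −10]], and C = P·diag(−1, 3)·P⁻¹.
Then C³ = P·diag(−1, 27)·P⁻¹ = [[10, 81], [−3, −27]] · [[−1, −3], [−3, −10]] = [[−253, −840], [84, 279]].

[[−253, −840], [84, 279]]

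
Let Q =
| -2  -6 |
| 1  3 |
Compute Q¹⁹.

[[-2, -6], [1, 3]]

Q² = Q (a projection; rank 1, trace 1), so Q¹⁹ = Q.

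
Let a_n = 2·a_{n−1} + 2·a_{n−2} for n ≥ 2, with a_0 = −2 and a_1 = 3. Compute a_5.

With companion matrix B = [[2, 2], [1, 0]], [a_n, a_{n−1}]ᵀ = B·[a_{n−1}, a_{n−2}]ᵀ, so [a_5, a_4]ᵀ = B⁴·[a_1, a_0]ᵀ.
B⁴ = [[44, 32], [16, 12]], giving [a_5, a_4]ᵀ = [[68], [24]].

68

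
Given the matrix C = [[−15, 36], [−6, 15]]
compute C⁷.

tr C = 0 and det C = −9, so the characteristic polynomial is λ² − (0)λ + (−9) with roots −3 and 3.
Eigenvectors give P = [[3, 2], [1, 1]] with P⁻¹ = [[1, −2], [−1, 3]], and C = P·diag(−3, 3)·P⁻¹.
Then C⁷ = P·diag(−2187, 2187)·P⁻¹ = [[−6561, 4374], [−2187, 2187]] · [[1, −2], [−1, 3]] = [[−10935, 26244], [−4374, 10935]].

[[−10935, 26244], [−4374, 10935]]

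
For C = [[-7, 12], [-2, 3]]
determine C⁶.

tr C = -4 and det C = 3, so the characteristic polynomial is λ² − (-4)λ + (3) with roots -1 and -3.
Eigenvectors give P = [[-2, -3], [-1, -1]] with P⁻¹ = [[1, -3], [-1, 2]], and C = P·diag(-1, -3)·P⁻¹.
Then C⁶ = P·diag(1, 729)·P⁻¹ = [[-2, -2187], [-1, -729]] · [[1, -3], [-1, 2]] = [[2185, -4368], [728, -1455]].

[[2185, -4368], [728, -1455]]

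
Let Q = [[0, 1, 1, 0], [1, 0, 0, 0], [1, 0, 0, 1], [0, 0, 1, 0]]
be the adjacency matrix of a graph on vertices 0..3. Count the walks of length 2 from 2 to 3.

The number of length-2 walks from vertex 2 to vertex 3 is entry (2,3) of Q², where Q is the adjacency matrix.
Q² = [[2, 0, 0, 1], [0, 1, 1, 0], [0, 1, 2, 0], [1, 0, 0, 1]]

0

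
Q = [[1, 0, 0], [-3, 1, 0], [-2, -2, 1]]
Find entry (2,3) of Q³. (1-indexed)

0

Q = I + N where N = [[0, 0, 0], [-3, 0, 0], [-2, -2, 0]] is strictly lower-triangular, so N³ = 0.
(I + N)³ = I + 3·N + 3·N² = [[1, 0, 0], [-9, 1, 0], [12, -6, 1]].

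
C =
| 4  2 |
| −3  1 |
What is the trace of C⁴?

C² = [[10, 10], [−15, −5]]
C³ = [[10, 30], [−45, −35]]
C⁴ = [[−50, 50], [−75, −125]]

−175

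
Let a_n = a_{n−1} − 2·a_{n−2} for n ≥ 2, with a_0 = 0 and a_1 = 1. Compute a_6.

5

With companion matrix A = [[1, −2], [1, 0]], [a_n, a_{n−1}]ᵀ = A·[a_{n−1}, a_{n−2}]ᵀ, so [a_6, a_5]ᵀ = A^5·[a_1, a_0]ᵀ.
A^5 = [[5, 2], [−1, 6]], giving [a_6, a_5]ᵀ = [[5], [−1]].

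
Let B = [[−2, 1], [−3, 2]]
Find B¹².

B² = I (check: tr B = 0 and det B = −1), so B¹² = I since 12 is even.

[[1, 0], [0, 1]]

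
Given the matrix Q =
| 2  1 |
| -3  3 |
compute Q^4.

[[-74, 35], [-105, -39]]

Q^2 = [[1, 5], [-15, 6]]
Q^3 = [[-13, 16], [-48, 3]]
Q^4 = [[-74, 35], [-105, -39]]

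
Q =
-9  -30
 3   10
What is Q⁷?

Q² = Q (a projection; rank 1, trace 1), so Q⁷ = Q.

[[-9, -30], [3, 10]]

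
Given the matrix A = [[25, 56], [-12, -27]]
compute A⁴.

[[-479, -1120], [240, 561]]

tr A = -2 and det A = -3, so the characteristic polynomial is λ² − (-2)λ + (-3) with roots -3 and 1.
Eigenvectors give P = [[-2, -7], [1, 3]] with P⁻¹ = [[3, 7], [-1, -2]], and A = P·diag(-3, 1)·P⁻¹.
Then A⁴ = P·diag(81, 1)·P⁻¹ = [[-162, -7], [81, 3]] · [[3, 7], [-1, -2]] = [[-479, -1120], [240, 561]].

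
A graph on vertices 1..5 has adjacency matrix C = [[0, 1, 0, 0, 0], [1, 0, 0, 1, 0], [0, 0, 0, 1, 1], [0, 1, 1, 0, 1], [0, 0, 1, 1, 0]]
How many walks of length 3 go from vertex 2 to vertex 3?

The number of length-3 walks from vertex 2 to vertex 3 is entry (2,3) of C^3, where C is the adjacency matrix.
C^2 = [[1, 0, 0, 1, 0], [0, 2, 1, 0, 1], [0, 1, 2, 1, 1], [1, 0, 1, 3, 1], [0, 1, 1, 1, 2]]
C^3 = [[0, 2, 1, 0, 1], [2, 0, 1, 4, 1], [1, 1, 2, 4, 3], [0, 4, 4, 2, 4], [1, 1, 3, 4, 2]]

1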